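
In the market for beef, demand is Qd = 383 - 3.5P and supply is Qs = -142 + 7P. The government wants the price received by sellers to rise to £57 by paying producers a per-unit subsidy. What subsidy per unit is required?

At a seller price of 57, quantity supplied is -142 + 7·57 = 257.
Buyers absorb 257 only when they pay Pb with 383 − 3.5·Pb = 257, i.e. Pb = 36.
s = Ps − Pb = 57 − 36 = 21.

Required subsidy s = £21 per unit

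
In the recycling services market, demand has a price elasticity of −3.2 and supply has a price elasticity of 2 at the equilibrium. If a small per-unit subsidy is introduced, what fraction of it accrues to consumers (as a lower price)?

Consumer share = 5/13

For a small subsidy around the equilibrium, the benefit split depends on the relative slopes, which at a point are proportional to the elasticities.
Buyer share = εs/(εs + |εd|) = 2/(2 + 3.2) = 5/13; seller share = |εd|/(εs + |εd|) = 8/13.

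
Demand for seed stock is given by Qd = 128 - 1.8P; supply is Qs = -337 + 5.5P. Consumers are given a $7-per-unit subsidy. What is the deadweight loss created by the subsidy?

Deadweight loss = 4851/146

Pre-subsidy: 128 - 1.8P = -337 + 5.5P gives P* = 4650/73, Q* = 974/73.
With the rebate, buyers effectively pay Pb = Ps − 7, where Ps is the price sellers receive.
Demand in terms of Ps becomes Qd = 128 − 1.8(Ps − 7) = 140.6 - 1.8Ps. Setting this equal to supply: 140.6 - 1.8Ps = -337 + 5.5Ps, so Ps = 4776/73.
Buyers pay Pb = 4776/73 − 7 = 4265/73; Q' = -337 + 5.5·(4776/73) = 1667/73.
The subsidy expands output by 1667/73 − 974/73 = 693/73 past the efficient level; on those units the gap between marginal cost and willingness to pay runs from 0 up to 7.
DWL = ½ × 7 × 693/73 = 4851/146.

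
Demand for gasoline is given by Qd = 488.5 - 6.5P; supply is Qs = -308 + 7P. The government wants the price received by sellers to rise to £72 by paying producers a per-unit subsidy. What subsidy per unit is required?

Required subsidy s = £27 per unit

At a seller price of 72, quantity supplied is -308 + 7·72 = 196.
Buyers absorb 196 only when they pay Pb with 488.5 − 6.5·Pb = 196, i.e. Pb = 45.
s = Ps − Pb = 72 − 45 = 27.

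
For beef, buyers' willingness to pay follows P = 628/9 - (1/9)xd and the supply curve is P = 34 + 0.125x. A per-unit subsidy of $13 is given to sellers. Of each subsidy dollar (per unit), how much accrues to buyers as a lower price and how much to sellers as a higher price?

Buyers gain 104/17 per unit; sellers gain 117/17 per unit

Pre-subsidy: 628/9 - (1/9)x = 34 + 0.125x gives x* = 2576/17 and P* = 900/17.
With the subsidy, sellers receive Ps = Pb + 13 for each unit, where Pb is the price buyers pay.
On the curves, Pb = 628/9 - (1/9)x and Ps = 34 + 0.125x; the wedge Ps − Pb = 13 gives 34 + 0.125x − (628/9 - (1/9)x) = 13, so x' = 3512/17.
Then Pb = 628/9 − (1/9)·(3512/17) = 796/17 and Ps = 34 + 0.125·(3512/17) = 1017/17.
Buyers' price falls by P* − Pb = 900/17 − 796/17 = 104/17; sellers' price rises by Ps − P* = 1017/17 − 900/17 = 117/17.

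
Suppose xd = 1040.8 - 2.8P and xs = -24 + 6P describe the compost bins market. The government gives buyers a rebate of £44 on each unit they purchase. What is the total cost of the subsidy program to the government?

Government cost = £34584

Pre-subsidy: 1040.8 - 2.8P = -24 + 6P gives P* = 121, x* = 702.
With the rebate, buyers effectively pay Pb = Ps − 44, where Ps is the price sellers receive.
Demand in terms of Ps becomes xd = 1040.8 − 2.8(Ps − 44) = 1164 - 2.8Ps. Setting this equal to supply: 1164 - 2.8Ps = -24 + 6Ps, so Ps = 135.
Buyers pay Pb = 135 − 44 = 91; x' = -24 + 6·135 = 786.
Government outlay = subsidy × quantity = 44 × 786 = 34584.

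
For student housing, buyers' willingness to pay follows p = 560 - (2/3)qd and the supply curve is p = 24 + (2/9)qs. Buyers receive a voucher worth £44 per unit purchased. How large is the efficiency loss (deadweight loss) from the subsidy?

Pre-subsidy: 560 - (2/3)q = 24 + (2/9)q gives q* = 603 and p* = 158.
With the rebate, buyers effectively pay pb = ps − 44, where ps is the price sellers receive.
On the curves, pb = 560 - (2/3)q and ps = 24 + (2/9)q; the wedge ps − pb = 44 gives 24 + (2/9)q − (560 - (2/3)q) = 44, so q' = 652.5.
Then pb = 560 − (2/3)·652.5 = 125 and ps = 24 + (2/9)·652.5 = 169.
The subsidy expands output by 652.5 − 603 = 49.5 past the efficient level; on those units the gap between marginal cost and willingness to pay runs from 0 up to 44.
DWL = ½ × 44 × 49.5 = 1089.

Deadweight loss = £1089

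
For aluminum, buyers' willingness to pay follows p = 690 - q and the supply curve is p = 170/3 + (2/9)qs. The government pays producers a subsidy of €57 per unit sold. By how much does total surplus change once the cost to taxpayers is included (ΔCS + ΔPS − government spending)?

Net change in total surplus = -29241/22

Pre-subsidy: 690 - q = 170/3 + (2/9)q gives q* = 5700/11 and p* = 1890/11.
With the subsidy, sellers receive ps = pb + 57 for each unit, where pb is the price buyers pay.
On the curves, pb = 690 - q and ps = 170/3 + (2/9)q; the wedge ps − pb = 57 gives 170/3 + (2/9)q − (690 - q) = 57, so q' = 6213/11.
Then pb = 690 − 1·(6213/11) = 1377/11 and ps = 170/3 + (2/9)·(6213/11) = 2004/11.
ΔCS = ½(5700/11 + 6213/11)(1890/11 − 1377/11) = 555579/22; ΔPS = ½(5700/11 + 6213/11)(2004/11 − 1890/11) = 61731/11.
Government spending = 57 × 6213/11 = 354141/11.
Net change = 555579/22 + 61731/11 − 354141/11 = -29241/22. The loss equals the DWL triangle ½·57·513/11.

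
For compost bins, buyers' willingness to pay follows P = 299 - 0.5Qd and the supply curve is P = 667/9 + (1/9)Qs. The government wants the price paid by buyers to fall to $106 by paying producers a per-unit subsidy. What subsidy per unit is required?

Required subsidy s = $11 per unit

At a buyer price of 106, quantity demanded is 598 − 2·106 = 386.
Sellers supply 386 only when they receive Ps = 667/9 + (1/9)·386 = 117.
s = Ps − Pb = 117 − 106 = 11.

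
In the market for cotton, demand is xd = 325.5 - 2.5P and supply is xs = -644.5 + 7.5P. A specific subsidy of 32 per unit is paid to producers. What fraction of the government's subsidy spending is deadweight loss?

DWL / government spending = 30/143

Pre-subsidy: 325.5 - 2.5P = -644.5 + 7.5P gives P* = 97, x* = 83.
With the subsidy, sellers receive Ps = Pb + 32 for each unit, where Pb is the price buyers pay.
Supply in terms of Pb becomes xs = -644.5 + 7.5(Pb + 32) = -404.5 + 7.5Pb. Setting this equal to demand: 325.5 - 2.5Pb = -404.5 + 7.5Pb, so Pb = 73.
Sellers receive Ps = 73 + 32 = 105; x' = 325.5 − 2.5·73 = 143.
ΔCS = ½(83 + 143)(97 − 73) = 2712; ΔPS = ½(83 + 143)(105 − 97) = 904.
Government spending = 32 × 143 = 4576.
DWL = ½ × 32 × (143 − 83) = 960; fraction = 960 / 4576 = 30/143.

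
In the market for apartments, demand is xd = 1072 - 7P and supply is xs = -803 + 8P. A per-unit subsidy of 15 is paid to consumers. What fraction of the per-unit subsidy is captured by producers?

Pre-subsidy: 1072 - 7P = -803 + 8P gives P* = 125, x* = 197.
With the rebate, buyers effectively pay Pb = Ps − 15, where Ps is the price sellers receive.
Demand in terms of Ps becomes xd = 1072 − 7(Ps − 15) = 1177 - 7Ps. Setting this equal to supply: 1177 - 7Ps = -803 + 8Ps, so Ps = 132.
Buyers pay Pb = 132 − 15 = 117; x' = -803 + 8·132 = 253.
Buyers' price falls by P* − Pb = 125 − 117 = 8; sellers' price rises by Ps − P* = 132 − 125 = 7.
So producers capture 7/15 = 7/15 of each unit of subsidy.

Producer share = 7/15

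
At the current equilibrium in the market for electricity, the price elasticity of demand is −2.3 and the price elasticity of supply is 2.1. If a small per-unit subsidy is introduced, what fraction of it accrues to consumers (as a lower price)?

For a small subsidy around the equilibrium, the benefit split depends on the relative slopes, which at a point are proportional to the elasticities.
Buyer share = εs/(εs + |εd|) = 2.1/(2.1 + 2.3) = 21/44; seller share = |εd|/(εs + |εd|) = 23/44.

Consumer share = 21/44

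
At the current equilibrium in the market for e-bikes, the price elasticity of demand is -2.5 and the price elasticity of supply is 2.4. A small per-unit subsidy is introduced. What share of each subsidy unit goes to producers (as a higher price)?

Producer share = 25/49

For a small subsidy around the equilibrium, the benefit split depends on the relative slopes, which at a point are proportional to the elasticities.
Buyer share = εs/(εs + |εd|) = 2.4/(2.4 + 2.5) = 24/49; seller share = |εd|/(εs + |εd|) = 25/49.
So producers capture 25/49 of the subsidy.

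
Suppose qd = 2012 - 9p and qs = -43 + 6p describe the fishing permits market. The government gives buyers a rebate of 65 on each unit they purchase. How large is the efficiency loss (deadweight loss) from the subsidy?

Pre-subsidy: 2012 - 9p = -43 + 6p gives p* = 137, q* = 779.
With the rebate, buyers effectively pay pb = ps − 65, where ps is the price sellers receive.
Demand in terms of ps becomes qd = 2012 − 9(ps − 65) = 2597 - 9ps. Setting this equal to supply: 2597 - 9ps = -43 + 6ps, so ps = 176.
Buyers pay pb = 176 − 65 = 111; q' = -43 + 6·176 = 1013.
The subsidy expands output by 1013 − 779 = 234 past the efficient level; on those units the gap between marginal cost and willingness to pay runs from 0 up to 65.
DWL = ½ × 65 × 234 = 7605.

Deadweight loss = 7605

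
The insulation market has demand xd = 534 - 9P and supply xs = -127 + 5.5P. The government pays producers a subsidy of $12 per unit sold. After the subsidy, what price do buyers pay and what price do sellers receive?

Buyers pay 1190/29; sellers receive 1538/29

Pre-subsidy: 534 - 9P = -127 + 5.5P gives P* = 1322/29, x* = 3588/29.
With the subsidy, sellers receive Ps = Pb + 12 for each unit, where Pb is the price buyers pay.
Supply in terms of Pb becomes xs = -127 + 5.5(Pb + 12) = -61 + 5.5Pb. Setting this equal to demand: 534 - 9Pb = -61 + 5.5Pb, so Pb = 1190/29.
Sellers receive Ps = 1190/29 + 12 = 1538/29; x' = 534 − 9·(1190/29) = 4776/29.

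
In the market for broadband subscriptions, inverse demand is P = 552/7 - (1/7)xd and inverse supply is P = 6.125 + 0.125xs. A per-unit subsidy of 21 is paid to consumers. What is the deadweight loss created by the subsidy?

Pre-subsidy: 552/7 - (1/7)x = 6.125 + 0.125x gives x* = 4073/15 and P* = 601/15.
With the rebate, buyers effectively pay Pb = Ps − 21, where Ps is the price sellers receive.
On the curves, Pb = 552/7 - (1/7)x and Ps = 6.125 + 0.125x; the wedge Ps − Pb = 21 gives 6.125 + 0.125x − (552/7 - (1/7)x) = 21, so x' = 5249/15.
Then Pb = 552/7 − (1/7)·(5249/15) = 433/15 and Ps = 6.125 + 0.125·(5249/15) = 748/15.
The subsidy expands output by 5249/15 − 4073/15 = 78.4 past the efficient level; on those units the gap between marginal cost and willingness to pay runs from 0 up to 21.
DWL = ½ × 21 × 78.4 = 823.2.

Deadweight loss = 823.2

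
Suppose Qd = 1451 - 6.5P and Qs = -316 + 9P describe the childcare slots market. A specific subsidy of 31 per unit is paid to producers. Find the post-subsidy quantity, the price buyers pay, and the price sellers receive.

Pre-subsidy: 1451 - 6.5P = -316 + 9P gives P* = 114, Q* = 710.
With the subsidy, sellers receive Ps = Pb + 31 for each unit, where Pb is the price buyers pay.
Supply in terms of Pb becomes Qs = -316 + 9(Pb + 31) = -37 + 9Pb. Setting this equal to demand: 1451 - 6.5Pb = -37 + 9Pb, so Pb = 96.
Sellers receive Ps = 96 + 31 = 127; Q' = 1451 − 6.5·96 = 827.

Q' = 827; buyers pay 96; sellers receive 127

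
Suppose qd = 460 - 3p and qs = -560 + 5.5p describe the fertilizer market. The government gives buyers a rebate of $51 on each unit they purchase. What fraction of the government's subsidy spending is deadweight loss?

Pre-subsidy: 460 - 3p = -560 + 5.5p gives p* = 120, q* = 100.
With the rebate, buyers effectively pay pb = ps − 51, where ps is the price sellers receive.
Demand in terms of ps becomes qd = 460 − 3(ps − 51) = 613 - 3ps. Setting this equal to supply: 613 - 3ps = -560 + 5.5ps, so ps = 138.
Buyers pay pb = 138 − 51 = 87; q' = -560 + 5.5·138 = 199.
ΔCS = ½(100 + 199)(120 − 87) = 4933.5; ΔPS = ½(100 + 199)(138 − 120) = 2691.
Government spending = 51 × 199 = 10149.
DWL = ½ × 51 × (199 − 100) = 2524.5; fraction = 2524.5 / 10149 = 99/398.

DWL / government spending = 99/398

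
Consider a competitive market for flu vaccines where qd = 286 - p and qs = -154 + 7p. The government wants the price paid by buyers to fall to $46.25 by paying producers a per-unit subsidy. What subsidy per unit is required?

Required subsidy s = $10 per unit

At a buyer price of 46.25, quantity demanded is 286 − 1·46.25 = 239.75.
Sellers supply 239.75 only when they receive ps with -154 + 7·ps = 239.75, i.e. ps = 56.25.
s = ps − pb = 56.25 − 46.25 = 10.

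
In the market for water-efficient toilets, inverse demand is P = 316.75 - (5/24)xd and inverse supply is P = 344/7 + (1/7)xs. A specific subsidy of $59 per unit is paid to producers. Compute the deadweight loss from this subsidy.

Deadweight loss = $4956

Pre-subsidy: 316.75 - (5/24)x = 344/7 + (1/7)x gives x* = 762 and P* = 158.
With the subsidy, sellers receive Ps = Pb + 59 for each unit, where Pb is the price buyers pay.
On the curves, Pb = 316.75 - (5/24)x and Ps = 344/7 + (1/7)x; the wedge Ps − Pb = 59 gives 344/7 + (1/7)x − (316.75 - (5/24)x) = 59, so x' = 930.
Then Pb = 316.75 − (5/24)·930 = 123 and Ps = 344/7 + (1/7)·930 = 182.
The subsidy expands output by 930 − 762 = 168 past the efficient level; on those units the gap between marginal cost and willingness to pay runs from 0 up to 59.
DWL = ½ × 59 × 168 = 4956.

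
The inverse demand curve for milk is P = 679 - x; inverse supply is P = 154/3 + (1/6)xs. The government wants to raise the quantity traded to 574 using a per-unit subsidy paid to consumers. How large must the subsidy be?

Required subsidy s = 42 per unit

At x = 574, from the demand curve buyers pay Pb = 679 − 1·574 = 105; from the supply curve sellers need Ps = 154/3 + (1/6)·574 = 147.
The subsidy must fill the gap: s = Ps − Pb = 147 − 105 = 42.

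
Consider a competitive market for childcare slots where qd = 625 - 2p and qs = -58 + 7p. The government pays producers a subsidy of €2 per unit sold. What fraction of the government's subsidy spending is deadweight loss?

DWL / government spending = 14/4287

Pre-subsidy: 625 - 2p = -58 + 7p gives p* = 683/9, q* = 4259/9.
With the subsidy, sellers receive ps = pb + 2 for each unit, where pb is the price buyers pay.
Supply in terms of pb becomes qs = -58 + 7(pb + 2) = -44 + 7pb. Setting this equal to demand: 625 - 2pb = -44 + 7pb, so pb = 223/3.
Sellers receive ps = 223/3 + 2 = 229/3; q' = 625 − 2·(223/3) = 1429/3.
ΔCS = ½(4259/9 + 1429/3)(683/9 − 223/3) = 59822/81; ΔPS = ½(4259/9 + 1429/3)(229/3 − 683/9) = 17092/81.
Government spending = 2 × 1429/3 = 2858/3.
DWL = ½ × 2 × (1429/3 − 4259/9) = 28/9; fraction = (28/9) / (2858/3) = 14/4287.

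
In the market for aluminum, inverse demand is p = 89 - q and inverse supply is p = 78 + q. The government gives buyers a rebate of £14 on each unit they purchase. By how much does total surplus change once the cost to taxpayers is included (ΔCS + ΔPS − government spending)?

Net change in total surplus = -£49

Pre-subsidy: 89 - q = 78 + q gives q* = 5.5 and p* = 83.5.
With the rebate, buyers effectively pay pb = ps − 14, where ps is the price sellers receive.
On the curves, pb = 89 - q and ps = 78 + q; the wedge ps − pb = 14 gives 78 + q − (89 - q) = 14, so q' = 12.5.
Then pb = 89 − 1·12.5 = 76.5 and ps = 78 + 1·12.5 = 90.5.
ΔCS = ½(5.5 + 12.5)(83.5 − 76.5) = 63; ΔPS = ½(5.5 + 12.5)(90.5 − 83.5) = 63.
Government spending = 14 × 12.5 = 175.
Net change = 63 + 63 − 175 = -49. The loss equals the DWL triangle ½·14·7.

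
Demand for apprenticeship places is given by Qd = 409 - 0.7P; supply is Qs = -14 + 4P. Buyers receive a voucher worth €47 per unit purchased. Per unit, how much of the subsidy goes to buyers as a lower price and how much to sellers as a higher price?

Buyers gain €40 per unit; sellers gain €7 per unit

Pre-subsidy: 409 - 0.7P = -14 + 4P gives P* = 90, Q* = 346.
With the rebate, buyers effectively pay Pb = Ps − 47, where Ps is the price sellers receive.
Demand in terms of Ps becomes Qd = 409 − 0.7(Ps − 47) = 441.9 - 0.7Ps. Setting this equal to supply: 441.9 - 0.7Ps = -14 + 4Ps, so Ps = 97.
Buyers pay Pb = 97 − 47 = 50; Q' = -14 + 4·97 = 374.
Buyers' price falls by P* − Pb = 90 − 50 = 40; sellers' price rises by Ps − P* = 97 − 90 = 7.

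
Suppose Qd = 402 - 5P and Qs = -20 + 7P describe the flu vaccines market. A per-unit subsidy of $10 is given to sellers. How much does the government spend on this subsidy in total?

Government cost = 7660/3

Pre-subsidy: 402 - 5P = -20 + 7P gives P* = 211/6, Q* = 1357/6.
With the subsidy, sellers receive Ps = Pb + 10 for each unit, where Pb is the price buyers pay.
Supply in terms of Pb becomes Qs = -20 + 7(Pb + 10) = 50 + 7Pb. Setting this equal to demand: 402 - 5Pb = 50 + 7Pb, so Pb = 88/3.
Sellers receive Ps = 88/3 + 10 = 118/3; Q' = 402 − 5·(88/3) = 766/3.
Government outlay = subsidy × quantity = 10 × 766/3 = 7660/3.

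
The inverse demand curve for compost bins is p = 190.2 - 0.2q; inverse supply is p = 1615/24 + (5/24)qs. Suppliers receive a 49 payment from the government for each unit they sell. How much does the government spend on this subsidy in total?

Government cost = 20629

Pre-subsidy: 190.2 - 0.2q = 1615/24 + (5/24)q gives q* = 301 and p* = 130.
With the subsidy, sellers receive ps = pb + 49 for each unit, where pb is the price buyers pay.
On the curves, pb = 190.2 - 0.2q and ps = 1615/24 + (5/24)q; the wedge ps − pb = 49 gives 1615/24 + (5/24)q − (190.2 - 0.2q) = 49, so q' = 421.
Then pb = 190.2 − 0.2·421 = 106 and ps = 1615/24 + (5/24)·421 = 155.
Government outlay = subsidy × quantity = 49 × 421 = 20629.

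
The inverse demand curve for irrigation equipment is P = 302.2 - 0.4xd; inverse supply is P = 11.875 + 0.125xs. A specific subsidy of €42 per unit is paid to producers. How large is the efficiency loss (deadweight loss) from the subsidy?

Pre-subsidy: 302.2 - 0.4x = 11.875 + 0.125x gives x* = 553 and P* = 81.
With the subsidy, sellers receive Ps = Pb + 42 for each unit, where Pb is the price buyers pay.
On the curves, Pb = 302.2 - 0.4x and Ps = 11.875 + 0.125x; the wedge Ps − Pb = 42 gives 11.875 + 0.125x − (302.2 - 0.4x) = 42, so x' = 633.
Then Pb = 302.2 − 0.4·633 = 49 and Ps = 11.875 + 0.125·633 = 91.
The subsidy expands output by 633 − 553 = 80 past the efficient level; on those units the gap between marginal cost and willingness to pay runs from 0 up to 42.
DWL = ½ × 42 × 80 = 1680.

Deadweight loss = €1680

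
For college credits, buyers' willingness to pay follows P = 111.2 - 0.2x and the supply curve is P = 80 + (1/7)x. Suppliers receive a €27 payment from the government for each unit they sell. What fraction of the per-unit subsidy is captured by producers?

Pre-subsidy: 111.2 - 0.2x = 80 + (1/7)x gives x* = 91 and P* = 93.
With the subsidy, sellers receive Ps = Pb + 27 for each unit, where Pb is the price buyers pay.
On the curves, Pb = 111.2 - 0.2x and Ps = 80 + (1/7)x; the wedge Ps − Pb = 27 gives 80 + (1/7)x − (111.2 - 0.2x) = 27, so x' = 169.75.
Then Pb = 111.2 − 0.2·169.75 = 77.25 and Ps = 80 + (1/7)·169.75 = 104.25.
Buyers' price falls by P* − Pb = 93 − 77.25 = 15.75; sellers' price rises by Ps − P* = 104.25 − 93 = 11.25.
So producers capture 11.25/27 = 5/12 of each unit of subsidy.

Producer share = 5/12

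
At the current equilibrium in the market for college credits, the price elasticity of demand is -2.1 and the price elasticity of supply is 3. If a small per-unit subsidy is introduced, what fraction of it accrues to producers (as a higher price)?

Producer share = 7/17

For a small subsidy around the equilibrium, the benefit split depends on the relative slopes, which at a point are proportional to the elasticities.
Buyer share = εs/(εs + |εd|) = 3/(3 + 2.1) = 10/17; seller share = |εd|/(εs + |εd|) = 7/17.
So producers capture 7/17 of the subsidy.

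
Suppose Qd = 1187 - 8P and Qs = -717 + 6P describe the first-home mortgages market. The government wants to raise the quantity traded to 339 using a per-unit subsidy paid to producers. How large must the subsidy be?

At Q = 339, invert demand for the buyer price: Pb = (1187 − 339)/8 = 106; invert supply for the seller price: Ps = (339 − (-717))/6 = 176.
The subsidy must fill the gap: s = Ps − Pb = 176 − 106 = 70.

Required subsidy s = 70 per unit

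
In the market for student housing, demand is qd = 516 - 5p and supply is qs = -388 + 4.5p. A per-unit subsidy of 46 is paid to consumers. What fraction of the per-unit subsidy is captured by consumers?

Pre-subsidy: 516 - 5p = -388 + 4.5p gives p* = 1808/19, q* = 764/19.
With the rebate, buyers effectively pay pb = ps − 46, where ps is the price sellers receive.
Demand in terms of ps becomes qd = 516 − 5(ps − 46) = 746 - 5ps. Setting this equal to supply: 746 - 5ps = -388 + 4.5ps, so ps = 2268/19.
Buyers pay pb = 2268/19 − 46 = 1394/19; q' = -388 + 4.5·(2268/19) = 2834/19.
Buyers' price falls by p* − pb = 1808/19 − 1394/19 = 414/19; sellers' price rises by ps − p* = 2268/19 − 1808/19 = 460/19.
So consumers capture (414/19)/46 = 9/19 of each unit of subsidy.

Consumer share = 9/19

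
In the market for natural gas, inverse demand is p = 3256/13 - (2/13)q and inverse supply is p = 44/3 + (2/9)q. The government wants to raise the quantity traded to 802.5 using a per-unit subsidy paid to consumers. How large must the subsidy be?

At q = 802.5, from the demand curve buyers pay pb = 3256/13 − (2/13)·802.5 = 127; from the supply curve sellers need ps = 44/3 + (2/9)·802.5 = 193.
The subsidy must fill the gap: s = ps − pb = 193 − 127 = 66.

Required subsidy s = 66 per unit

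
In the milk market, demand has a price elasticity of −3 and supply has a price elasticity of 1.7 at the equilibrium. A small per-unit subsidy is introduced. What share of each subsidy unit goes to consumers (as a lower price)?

Consumer share = 17/47

For a small subsidy around the equilibrium, the benefit split depends on the relative slopes, which at a point are proportional to the elasticities.
Buyer share = εs/(εs + |εd|) = 1.7/(1.7 + 3) = 17/47; seller share = |εd|/(εs + |εd|) = 30/47.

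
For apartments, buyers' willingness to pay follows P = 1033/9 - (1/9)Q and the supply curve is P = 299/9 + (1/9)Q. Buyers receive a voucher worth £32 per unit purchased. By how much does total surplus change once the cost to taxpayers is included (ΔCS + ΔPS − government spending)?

Net change in total surplus = -£2304

Pre-subsidy: 1033/9 - (1/9)Q = 299/9 + (1/9)Q gives Q* = 367 and P* = 74.
With the rebate, buyers effectively pay Pb = Ps − 32, where Ps is the price sellers receive.
On the curves, Pb = 1033/9 - (1/9)Q and Ps = 299/9 + (1/9)Q; the wedge Ps − Pb = 32 gives 299/9 + (1/9)Q − (1033/9 - (1/9)Q) = 32, so Q' = 511.
Then Pb = 1033/9 − (1/9)·511 = 58 and Ps = 299/9 + (1/9)·511 = 90.
ΔCS = ½(367 + 511)(74 − 58) = 7024; ΔPS = ½(367 + 511)(90 − 74) = 7024.
Government spending = 32 × 511 = 16352.
Net change = 7024 + 7024 − 16352 = -2304. The loss equals the DWL triangle ½·32·144.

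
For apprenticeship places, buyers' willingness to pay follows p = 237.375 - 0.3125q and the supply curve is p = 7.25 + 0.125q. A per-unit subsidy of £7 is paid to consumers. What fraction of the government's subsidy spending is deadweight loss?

DWL / government spending = 4/271

Pre-subsidy: 237.375 - 0.3125q = 7.25 + 0.125q gives q* = 526 and p* = 73.
With the rebate, buyers effectively pay pb = ps − 7, where ps is the price sellers receive.
On the curves, pb = 237.375 - 0.3125q and ps = 7.25 + 0.125q; the wedge ps − pb = 7 gives 7.25 + 0.125q − (237.375 - 0.3125q) = 7, so q' = 542.
Then pb = 237.375 − 0.3125·542 = 68 and ps = 7.25 + 0.125·542 = 75.
ΔCS = ½(526 + 542)(73 − 68) = 2670; ΔPS = ½(526 + 542)(75 − 73) = 1068.
Government spending = 7 × 542 = 3794.
DWL = ½ × 7 × (542 − 526) = 56; fraction = 56 / 3794 = 4/271.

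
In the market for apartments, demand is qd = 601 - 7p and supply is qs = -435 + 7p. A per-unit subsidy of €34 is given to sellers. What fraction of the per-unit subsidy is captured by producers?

Producer share = 0.5

Pre-subsidy: 601 - 7p = -435 + 7p gives p* = 74, q* = 83.
With the subsidy, sellers receive ps = pb + 34 for each unit, where pb is the price buyers pay.
Supply in terms of pb becomes qs = -435 + 7(pb + 34) = -197 + 7pb. Setting this equal to demand: 601 - 7pb = -197 + 7pb, so pb = 57.
Sellers receive ps = 57 + 34 = 91; q' = 601 − 7·57 = 202.
Buyers' price falls by p* − pb = 74 − 57 = 17; sellers' price rises by ps − p* = 91 − 74 = 17.
So producers capture 17/34 = 0.5 of each unit of subsidy.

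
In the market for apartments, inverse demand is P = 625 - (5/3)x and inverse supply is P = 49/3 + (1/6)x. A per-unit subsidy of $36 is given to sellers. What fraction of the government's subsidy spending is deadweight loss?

DWL / government spending = 27/967

Pre-subsidy: 625 - (5/3)x = 49/3 + (1/6)x gives x* = 332 and P* = 215/3.
With the subsidy, sellers receive Ps = Pb + 36 for each unit, where Pb is the price buyers pay.
On the curves, Pb = 625 - (5/3)x and Ps = 49/3 + (1/6)x; the wedge Ps − Pb = 36 gives 49/3 + (1/6)x − (625 - (5/3)x) = 36, so x' = 3868/11.
Then Pb = 625 − (5/3)·(3868/11) = 1285/33 and Ps = 49/3 + (1/6)·(3868/11) = 2473/33.
ΔCS = ½(332 + 3868/11)(215/3 − 1285/33) = 1353600/121; ΔPS = ½(332 + 3868/11)(2473/33 − 215/3) = 135360/121.
Government spending = 36 × 3868/11 = 139248/11.
DWL = ½ × 36 × (3868/11 − 332) = 3888/11; fraction = (3888/11) / (139248/11) = 27/967.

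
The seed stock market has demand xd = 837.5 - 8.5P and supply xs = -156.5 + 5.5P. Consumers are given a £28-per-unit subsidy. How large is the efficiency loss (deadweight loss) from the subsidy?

Deadweight loss = £1309

Pre-subsidy: 837.5 - 8.5P = -156.5 + 5.5P gives P* = 71, x* = 234.
With the rebate, buyers effectively pay Pb = Ps − 28, where Ps is the price sellers receive.
Demand in terms of Ps becomes xd = 837.5 − 8.5(Ps − 28) = 1075.5 - 8.5Ps. Setting this equal to supply: 1075.5 - 8.5Ps = -156.5 + 5.5Ps, so Ps = 88.
Buyers pay Pb = 88 − 28 = 60; x' = -156.5 + 5.5·88 = 327.5.
The subsidy expands output by 327.5 − 234 = 93.5 past the efficient level; on those units the gap between marginal cost and willingness to pay runs from 0 up to 28.
DWL = ½ × 28 × 93.5 = 1309.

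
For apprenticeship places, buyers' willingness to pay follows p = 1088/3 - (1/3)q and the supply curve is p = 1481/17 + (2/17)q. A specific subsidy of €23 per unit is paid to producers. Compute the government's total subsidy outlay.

Government cost = €15226

Pre-subsidy: 1088/3 - (1/3)q = 1481/17 + (2/17)q gives q* = 611 and p* = 159.
With the subsidy, sellers receive ps = pb + 23 for each unit, where pb is the price buyers pay.
On the curves, pb = 1088/3 - (1/3)q and ps = 1481/17 + (2/17)q; the wedge ps − pb = 23 gives 1481/17 + (2/17)q − (1088/3 - (1/3)q) = 23, so q' = 662.
Then pb = 1088/3 − (1/3)·662 = 142 and ps = 1481/17 + (2/17)·662 = 165.
Government outlay = subsidy × quantity = 23 × 662 = 15226.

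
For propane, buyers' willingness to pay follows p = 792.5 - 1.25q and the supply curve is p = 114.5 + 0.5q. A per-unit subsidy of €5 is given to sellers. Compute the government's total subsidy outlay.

Government cost = 13660/7

Pre-subsidy: 792.5 - 1.25q = 114.5 + 0.5q gives q* = 2712/7 and p* = 4315/14.
With the subsidy, sellers receive ps = pb + 5 for each unit, where pb is the price buyers pay.
On the curves, pb = 792.5 - 1.25q and ps = 114.5 + 0.5q; the wedge ps − pb = 5 gives 114.5 + 0.5q − (792.5 - 1.25q) = 5, so q' = 2732/7.
Then pb = 792.5 − 1.25·(2732/7) = 4265/14 and ps = 114.5 + 0.5·(2732/7) = 4335/14.
Government outlay = subsidy × quantity = 5 × 2732/7 = 13660/7.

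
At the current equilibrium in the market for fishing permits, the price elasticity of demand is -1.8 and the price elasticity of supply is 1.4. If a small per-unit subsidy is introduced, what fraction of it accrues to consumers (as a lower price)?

For a small subsidy around the equilibrium, the benefit split depends on the relative slopes, which at a point are proportional to the elasticities.
Buyer share = εs/(εs + |εd|) = 1.4/(1.4 + 1.8) = 0.4375; seller share = |εd|/(εs + |εd|) = 0.5625.

Consumer share = 0.4375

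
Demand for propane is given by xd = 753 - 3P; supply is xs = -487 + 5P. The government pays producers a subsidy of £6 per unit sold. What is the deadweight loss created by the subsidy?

Pre-subsidy: 753 - 3P = -487 + 5P gives P* = 155, x* = 288.
With the subsidy, sellers receive Ps = Pb + 6 for each unit, where Pb is the price buyers pay.
Supply in terms of Pb becomes xs = -487 + 5(Pb + 6) = -457 + 5Pb. Setting this equal to demand: 753 - 3Pb = -457 + 5Pb, so Pb = 151.25.
Sellers receive Ps = 151.25 + 6 = 157.25; x' = 753 − 3·151.25 = 299.25.
The subsidy expands output by 299.25 − 288 = 11.25 past the efficient level; on those units the gap between marginal cost and willingness to pay runs from 0 up to 6.
DWL = ½ × 6 × 11.25 = 33.75.

Deadweight loss = £33.75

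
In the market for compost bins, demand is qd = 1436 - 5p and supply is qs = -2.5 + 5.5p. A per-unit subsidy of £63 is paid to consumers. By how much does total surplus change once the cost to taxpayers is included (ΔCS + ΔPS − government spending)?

Pre-subsidy: 1436 - 5p = -2.5 + 5.5p gives p* = 137, q* = 751.
With the rebate, buyers effectively pay pb = ps − 63, where ps is the price sellers receive.
Demand in terms of ps becomes qd = 1436 − 5(ps − 63) = 1751 - 5ps. Setting this equal to supply: 1751 - 5ps = -2.5 + 5.5ps, so ps = 167.
Buyers pay pb = 167 − 63 = 104; q' = -2.5 + 5.5·167 = 916.
ΔCS = ½(751 + 916)(137 − 104) = 27505.5; ΔPS = ½(751 + 916)(167 − 137) = 25005.
Government spending = 63 × 916 = 57708.
Net change = 27505.5 + 25005 − 57708 = -5197.5. The loss equals the DWL triangle ½·63·165.

Net change in total surplus = -£5197.5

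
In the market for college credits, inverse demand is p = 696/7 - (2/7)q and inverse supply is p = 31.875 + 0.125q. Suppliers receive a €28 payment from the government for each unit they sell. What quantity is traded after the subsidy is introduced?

q' = 5351/23

Pre-subsidy: 696/7 - (2/7)q = 31.875 + 0.125q gives q* = 3783/23 and p* = 1206/23.
With the subsidy, sellers receive ps = pb + 28 for each unit, where pb is the price buyers pay.
On the curves, pb = 696/7 - (2/7)q and ps = 31.875 + 0.125q; the wedge ps − pb = 28 gives 31.875 + 0.125q − (696/7 - (2/7)q) = 28, so q' = 5351/23.
Then pb = 696/7 − (2/7)·(5351/23) = 758/23 and ps = 31.875 + 0.125·(5351/23) = 1402/23.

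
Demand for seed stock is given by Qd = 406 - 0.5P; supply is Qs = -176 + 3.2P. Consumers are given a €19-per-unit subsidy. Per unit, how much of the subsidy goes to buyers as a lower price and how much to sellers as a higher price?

Buyers gain 608/37 per unit; sellers gain 95/37 per unit

Pre-subsidy: 406 - 0.5P = -176 + 3.2P gives P* = 5820/37, Q* = 12112/37.
With the rebate, buyers effectively pay Pb = Ps − 19, where Ps is the price sellers receive.
Demand in terms of Ps becomes Qd = 406 − 0.5(Ps − 19) = 415.5 - 0.5Ps. Setting this equal to supply: 415.5 - 0.5Ps = -176 + 3.2Ps, so Ps = 5915/37.
Buyers pay Pb = 5915/37 − 19 = 5212/37; Q' = -176 + 3.2·(5915/37) = 12416/37.
Buyers' price falls by P* − Pb = 5820/37 − 5212/37 = 608/37; sellers' price rises by Ps − P* = 5915/37 − 5820/37 = 95/37.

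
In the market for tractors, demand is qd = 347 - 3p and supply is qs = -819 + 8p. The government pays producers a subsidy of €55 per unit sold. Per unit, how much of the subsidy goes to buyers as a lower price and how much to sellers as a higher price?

Pre-subsidy: 347 - 3p = -819 + 8p gives p* = 106, q* = 29.
With the subsidy, sellers receive ps = pb + 55 for each unit, where pb is the price buyers pay.
Supply in terms of pb becomes qs = -819 + 8(pb + 55) = -379 + 8pb. Setting this equal to demand: 347 - 3pb = -379 + 8pb, so pb = 66.
Sellers receive ps = 66 + 55 = 121; q' = 347 − 3·66 = 149.
Buyers' price falls by p* − pb = 106 − 66 = 40; sellers' price rises by ps − p* = 121 − 106 = 15.

Buyers gain €40 per unit; sellers gain €15 per unit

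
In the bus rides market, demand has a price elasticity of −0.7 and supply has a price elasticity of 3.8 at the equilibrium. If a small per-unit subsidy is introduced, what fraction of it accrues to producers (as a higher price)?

Producer share = 7/45

For a small subsidy around the equilibrium, the benefit split depends on the relative slopes, which at a point are proportional to the elasticities.
Buyer share = εs/(εs + |εd|) = 3.8/(3.8 + 0.7) = 38/45; seller share = |εd|/(εs + |εd|) = 7/45.
So producers capture 7/45 of the subsidy.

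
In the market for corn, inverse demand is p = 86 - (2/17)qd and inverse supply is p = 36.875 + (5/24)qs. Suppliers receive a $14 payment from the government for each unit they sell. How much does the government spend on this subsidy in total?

Pre-subsidy: 86 - (2/17)q = 36.875 + (5/24)q gives q* = 20043/133 and p* = 9080/133.
With the subsidy, sellers receive ps = pb + 14 for each unit, where pb is the price buyers pay.
On the curves, pb = 86 - (2/17)q and ps = 36.875 + (5/24)q; the wedge ps − pb = 14 gives 36.875 + (5/24)q − (86 - (2/17)q) = 14, so q' = 25755/133.
Then pb = 86 − (2/17)·(25755/133) = 8408/133 and ps = 36.875 + (5/24)·(25755/133) = 10270/133.
Government outlay = subsidy × quantity = 14 × 25755/133 = 51510/19.

Government cost = 51510/19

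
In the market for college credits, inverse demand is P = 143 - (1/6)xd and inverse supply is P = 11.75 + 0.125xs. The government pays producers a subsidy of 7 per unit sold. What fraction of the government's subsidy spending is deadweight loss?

Pre-subsidy: 143 - (1/6)x = 11.75 + 0.125x gives x* = 450 and P* = 68.
With the subsidy, sellers receive Ps = Pb + 7 for each unit, where Pb is the price buyers pay.
On the curves, Pb = 143 - (1/6)x and Ps = 11.75 + 0.125x; the wedge Ps − Pb = 7 gives 11.75 + 0.125x − (143 - (1/6)x) = 7, so x' = 474.
Then Pb = 143 − (1/6)·474 = 64 and Ps = 11.75 + 0.125·474 = 71.
ΔCS = ½(450 + 474)(68 − 64) = 1848; ΔPS = ½(450 + 474)(71 − 68) = 1386.
Government spending = 7 × 474 = 3318.
DWL = ½ × 7 × (474 − 450) = 84; fraction = 84 / 3318 = 2/79.

DWL / government spending = 2/79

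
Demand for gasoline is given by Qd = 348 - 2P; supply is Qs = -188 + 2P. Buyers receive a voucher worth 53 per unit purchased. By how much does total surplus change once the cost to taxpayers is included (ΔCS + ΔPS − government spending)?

Net change in total surplus = -1404.5

Pre-subsidy: 348 - 2P = -188 + 2P gives P* = 134, Q* = 80.
With the rebate, buyers effectively pay Pb = Ps − 53, where Ps is the price sellers receive.
Demand in terms of Ps becomes Qd = 348 − 2(Ps − 53) = 454 - 2Ps. Setting this equal to supply: 454 - 2Ps = -188 + 2Ps, so Ps = 160.5.
Buyers pay Pb = 160.5 − 53 = 107.5; Q' = -188 + 2·160.5 = 133.
ΔCS = ½(80 + 133)(134 − 107.5) = 2822.25; ΔPS = ½(80 + 133)(160.5 − 134) = 2822.25.
Government spending = 53 × 133 = 7049.
Net change = 2822.25 + 2822.25 − 7049 = -1404.5. The loss equals the DWL triangle ½·53·53.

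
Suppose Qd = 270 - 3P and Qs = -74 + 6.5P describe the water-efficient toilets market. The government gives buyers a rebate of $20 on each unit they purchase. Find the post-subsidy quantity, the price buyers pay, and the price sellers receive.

Pre-subsidy: 270 - 3P = -74 + 6.5P gives P* = 688/19, Q* = 3066/19.
With the rebate, buyers effectively pay Pb = Ps − 20, where Ps is the price sellers receive.
Demand in terms of Ps becomes Qd = 270 − 3(Ps − 20) = 330 - 3Ps. Setting this equal to supply: 330 - 3Ps = -74 + 6.5Ps, so Ps = 808/19.
Buyers pay Pb = 808/19 − 20 = 428/19; Q' = -74 + 6.5·(808/19) = 3846/19.

Q' = 3846/19; buyers pay 428/19; sellers receive 808/19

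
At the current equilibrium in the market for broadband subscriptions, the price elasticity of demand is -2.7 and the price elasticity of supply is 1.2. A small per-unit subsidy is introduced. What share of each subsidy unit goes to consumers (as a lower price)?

Consumer share = 4/13

For a small subsidy around the equilibrium, the benefit split depends on the relative slopes, which at a point are proportional to the elasticities.
Buyer share = εs/(εs + |εd|) = 1.2/(1.2 + 2.7) = 4/13; seller share = |εd|/(εs + |εd|) = 9/13.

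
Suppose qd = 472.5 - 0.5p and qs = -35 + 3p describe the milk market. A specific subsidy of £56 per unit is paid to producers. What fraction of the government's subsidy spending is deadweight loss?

Pre-subsidy: 472.5 - 0.5p = -35 + 3p gives p* = 145, q* = 400.
With the subsidy, sellers receive ps = pb + 56 for each unit, where pb is the price buyers pay.
Supply in terms of pb becomes qs = -35 + 3(pb + 56) = 133 + 3pb. Setting this equal to demand: 472.5 - 0.5pb = 133 + 3pb, so pb = 97.
Sellers receive ps = 97 + 56 = 153; q' = 472.5 − 0.5·97 = 424.
ΔCS = ½(400 + 424)(145 − 97) = 19776; ΔPS = ½(400 + 424)(153 − 145) = 3296.
Government spending = 56 × 424 = 23744.
DWL = ½ × 56 × (424 − 400) = 672; fraction = 672 / 23744 = 3/106.

DWL / government spending = 3/106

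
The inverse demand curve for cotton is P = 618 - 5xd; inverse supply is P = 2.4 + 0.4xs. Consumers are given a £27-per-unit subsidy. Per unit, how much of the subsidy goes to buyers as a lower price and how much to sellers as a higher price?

Buyers gain £25 per unit; sellers gain £2 per unit

Pre-subsidy: 618 - 5x = 2.4 + 0.4x gives x* = 114 and P* = 48.
With the rebate, buyers effectively pay Pb = Ps − 27, where Ps is the price sellers receive.
On the curves, Pb = 618 - 5x and Ps = 2.4 + 0.4x; the wedge Ps − Pb = 27 gives 2.4 + 0.4x − (618 - 5x) = 27, so x' = 119.
Then Pb = 618 − 5·119 = 23 and Ps = 2.4 + 0.4·119 = 50.
Buyers' price falls by P* − Pb = 48 − 23 = 25; sellers' price rises by Ps − P* = 50 − 48 = 2.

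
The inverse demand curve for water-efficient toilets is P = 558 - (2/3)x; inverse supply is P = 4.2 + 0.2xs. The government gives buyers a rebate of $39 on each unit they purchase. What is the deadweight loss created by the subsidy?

Deadweight loss = $877.5

Pre-subsidy: 558 - (2/3)x = 4.2 + 0.2x gives x* = 639 and P* = 132.
With the rebate, buyers effectively pay Pb = Ps − 39, where Ps is the price sellers receive.
On the curves, Pb = 558 - (2/3)x and Ps = 4.2 + 0.2x; the wedge Ps − Pb = 39 gives 4.2 + 0.2x − (558 - (2/3)x) = 39, so x' = 684.
Then Pb = 558 − (2/3)·684 = 102 and Ps = 4.2 + 0.2·684 = 141.
The subsidy expands output by 684 − 639 = 45 past the efficient level; on those units the gap between marginal cost and willingness to pay runs from 0 up to 39.
DWL = ½ × 39 × 45 = 877.5.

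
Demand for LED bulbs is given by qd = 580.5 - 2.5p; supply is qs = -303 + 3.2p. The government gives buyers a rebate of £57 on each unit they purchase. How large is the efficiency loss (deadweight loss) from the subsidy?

Deadweight loss = £2280

Pre-subsidy: 580.5 - 2.5p = -303 + 3.2p gives p* = 155, q* = 193.
With the rebate, buyers effectively pay pb = ps − 57, where ps is the price sellers receive.
Demand in terms of ps becomes qd = 580.5 − 2.5(ps − 57) = 723 - 2.5ps. Setting this equal to supply: 723 - 2.5ps = -303 + 3.2ps, so ps = 180.
Buyers pay pb = 180 − 57 = 123; q' = -303 + 3.2·180 = 273.
The subsidy expands output by 273 − 193 = 80 past the efficient level; on those units the gap between marginal cost and willingness to pay runs from 0 up to 57.
DWL = ½ × 57 × 80 = 2280.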